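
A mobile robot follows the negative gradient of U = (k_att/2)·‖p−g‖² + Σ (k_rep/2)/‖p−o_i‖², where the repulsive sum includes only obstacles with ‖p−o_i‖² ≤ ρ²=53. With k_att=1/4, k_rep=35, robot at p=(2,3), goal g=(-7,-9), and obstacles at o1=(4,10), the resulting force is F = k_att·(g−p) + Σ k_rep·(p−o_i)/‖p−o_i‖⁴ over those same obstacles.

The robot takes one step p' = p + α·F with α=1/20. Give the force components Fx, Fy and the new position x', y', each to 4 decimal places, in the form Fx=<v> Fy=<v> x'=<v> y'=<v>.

Fx=-2.2749 Fy=-3.0872 x'=1.8863 y'=2.8456

F_att = 1/4·(g−p) = 1/4·(-9,-12) = (-2.2500,-3.0000)
o1: d²=53 ≤ ρ²=53; F_rep = 35·(-2,-7)/53² = (-0.0249,-0.0872)
F = F_att + ΣF_rep = (-2.2749,-3.0872)
p' = p + 1/20·F = (1.8863,2.8456)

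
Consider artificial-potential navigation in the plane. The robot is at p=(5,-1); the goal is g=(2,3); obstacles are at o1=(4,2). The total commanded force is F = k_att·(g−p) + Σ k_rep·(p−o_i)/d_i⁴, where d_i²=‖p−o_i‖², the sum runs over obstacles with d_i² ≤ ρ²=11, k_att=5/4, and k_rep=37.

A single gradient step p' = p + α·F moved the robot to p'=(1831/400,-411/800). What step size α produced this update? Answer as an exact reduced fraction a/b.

α = 1/8

F_att = 5/4·(g−p) = 5/4·(-3,4) = (-3.7500,5.0000)
o1: d²=10 ≤ ρ²=11; F_rep = 37·(1,-3)/10² = (0.3700,-1.1100)
F = F_att + ΣF_rep = (-3.3800,3.8900)
Δp = p'−p = (-0.4225,0.4863); α = Δx/Fx = (-169/400) / (-169/50) = 1/8
check: Δy/Fy = (389/800) / (389/100) = 1/8 ✓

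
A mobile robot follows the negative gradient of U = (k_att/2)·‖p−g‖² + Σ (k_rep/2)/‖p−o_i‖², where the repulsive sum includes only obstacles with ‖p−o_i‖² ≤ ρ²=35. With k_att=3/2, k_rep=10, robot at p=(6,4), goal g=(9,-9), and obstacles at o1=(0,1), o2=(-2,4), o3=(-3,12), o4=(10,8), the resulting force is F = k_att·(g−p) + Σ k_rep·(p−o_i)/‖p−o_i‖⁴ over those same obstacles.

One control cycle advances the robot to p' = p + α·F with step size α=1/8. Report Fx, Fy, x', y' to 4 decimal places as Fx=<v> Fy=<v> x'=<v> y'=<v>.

F_att = 3/2·(g−p) = 3/2·(3,-13) = (4.5000,-19.5000)
o1: d²=45 > ρ²=35 → inactive
o2: d²=64 > ρ²=35 → inactive
o3: d²=145 > ρ²=35 → inactive
o4: d²=32 ≤ ρ²=35; F_rep = 10·(-4,-4)/32² = (-0.0391,-0.0391)
F = F_att + ΣF_rep = (4.4609,-19.5391)
p' = p + 1/8·F = (6.5576,1.5576)

Fx=4.4609 Fy=-19.5391 x'=6.5576 y'=1.5576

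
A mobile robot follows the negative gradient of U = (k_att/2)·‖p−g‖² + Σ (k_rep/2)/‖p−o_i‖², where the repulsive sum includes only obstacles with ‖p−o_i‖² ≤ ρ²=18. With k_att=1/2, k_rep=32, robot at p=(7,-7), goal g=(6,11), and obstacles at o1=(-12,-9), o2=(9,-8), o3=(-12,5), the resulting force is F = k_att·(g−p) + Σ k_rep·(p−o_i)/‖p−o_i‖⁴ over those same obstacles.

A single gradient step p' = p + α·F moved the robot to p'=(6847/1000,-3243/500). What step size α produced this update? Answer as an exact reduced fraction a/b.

α = 1/20

F_att = 1/2·(g−p) = 1/2·(-1,18) = (-0.5000,9.0000)
o1: d²=365 > ρ²=18 → inactive
o2: d²=5 ≤ ρ²=18; F_rep = 32·(-2,1)/5² = (-2.5600,1.2800)
o3: d²=505 > ρ²=18 → inactive
F = F_att + ΣF_rep = (-3.0600,10.2800)
Δp = p'−p = (-0.1530,0.5140); α = Δx/Fx = (-153/1000) / (-153/50) = 1/20
check: Δy/Fy = (257/500) / (257/25) = 1/20 ✓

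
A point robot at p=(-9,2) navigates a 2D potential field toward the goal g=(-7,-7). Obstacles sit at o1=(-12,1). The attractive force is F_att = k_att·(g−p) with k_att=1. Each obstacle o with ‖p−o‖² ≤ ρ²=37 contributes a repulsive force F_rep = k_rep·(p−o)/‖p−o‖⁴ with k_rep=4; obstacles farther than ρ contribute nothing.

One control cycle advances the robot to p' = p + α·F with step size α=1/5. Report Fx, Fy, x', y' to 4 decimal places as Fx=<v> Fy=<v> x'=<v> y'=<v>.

F_att = 1·(g−p) = 1·(2,-9) = (2.0000,-9.0000)
o1: d²=10 ≤ ρ²=37; F_rep = 4·(3,1)/10² = (0.1200,0.0400)
F = F_att + ΣF_rep = (2.1200,-8.9600)
p' = p + 1/5·F = (-8.5760,0.2080)

Fx=2.1200 Fy=-8.9600 x'=-8.5760 y'=0.2080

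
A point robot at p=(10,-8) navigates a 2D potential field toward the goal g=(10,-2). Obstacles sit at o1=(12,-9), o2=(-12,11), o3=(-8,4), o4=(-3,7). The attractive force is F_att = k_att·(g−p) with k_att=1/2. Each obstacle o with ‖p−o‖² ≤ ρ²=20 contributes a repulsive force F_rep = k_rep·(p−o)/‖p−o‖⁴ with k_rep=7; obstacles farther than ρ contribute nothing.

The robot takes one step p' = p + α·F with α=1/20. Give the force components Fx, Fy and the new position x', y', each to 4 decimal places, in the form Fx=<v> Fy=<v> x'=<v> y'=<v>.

Fx=-0.5600 Fy=3.2800 x'=9.9720 y'=-7.8360

F_att = 1/2·(g−p) = 1/2·(0,6) = (0.0000,3.0000)
o1: d²=5 ≤ ρ²=20; F_rep = 7·(-2,1)/5² = (-0.5600,0.2800)
o2: d²=845 > ρ²=20 → inactive
o3: d²=468 > ρ²=20 → inactive
o4: d²=394 > ρ²=20 → inactive
F = F_att + ΣF_rep = (-0.5600,3.2800)
p' = p + 1/20·F = (9.9720,-7.8360)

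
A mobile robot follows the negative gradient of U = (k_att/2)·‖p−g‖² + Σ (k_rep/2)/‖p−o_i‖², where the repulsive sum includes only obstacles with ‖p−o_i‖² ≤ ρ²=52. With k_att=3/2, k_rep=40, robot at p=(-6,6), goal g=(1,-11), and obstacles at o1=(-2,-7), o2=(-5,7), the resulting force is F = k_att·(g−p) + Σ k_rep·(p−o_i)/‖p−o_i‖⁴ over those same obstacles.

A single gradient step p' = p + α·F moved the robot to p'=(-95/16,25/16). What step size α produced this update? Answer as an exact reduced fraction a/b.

F_att = 3/2·(g−p) = 3/2·(7,-17) = (10.5000,-25.5000)
o1: d²=185 > ρ²=52 → inactive
o2: d²=2 ≤ ρ²=52; F_rep = 40·(-1,-1)/2² = (-10.0000,-10.0000)
F = F_att + ΣF_rep = (0.5000,-35.5000)
Δp = p'−p = (0.0625,-4.4375); α = Δx/Fx = (1/16) / (1/2) = 1/8
check: Δy/Fy = (-71/16) / (-71/2) = 1/8 ✓

α = 1/8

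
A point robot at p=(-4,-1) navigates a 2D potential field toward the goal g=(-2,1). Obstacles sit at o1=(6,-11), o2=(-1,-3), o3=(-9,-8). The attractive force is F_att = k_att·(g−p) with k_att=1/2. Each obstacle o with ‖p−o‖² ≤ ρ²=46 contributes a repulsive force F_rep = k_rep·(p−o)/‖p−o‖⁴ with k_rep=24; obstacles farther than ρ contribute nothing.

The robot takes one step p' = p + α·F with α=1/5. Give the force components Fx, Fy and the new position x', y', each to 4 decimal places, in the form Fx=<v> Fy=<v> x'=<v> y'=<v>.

Fx=0.5740 Fy=1.2840 x'=-3.8852 y'=-0.7432

F_att = 1/2·(g−p) = 1/2·(2,2) = (1.0000,1.0000)
o1: d²=200 > ρ²=46 → inactive
o2: d²=13 ≤ ρ²=46; F_rep = 24·(-3,2)/13² = (-0.4260,0.2840)
o3: d²=74 > ρ²=46 → inactive
F = F_att + ΣF_rep = (0.5740,1.2840)
p' = p + 1/5·F = (-3.8852,-0.7432)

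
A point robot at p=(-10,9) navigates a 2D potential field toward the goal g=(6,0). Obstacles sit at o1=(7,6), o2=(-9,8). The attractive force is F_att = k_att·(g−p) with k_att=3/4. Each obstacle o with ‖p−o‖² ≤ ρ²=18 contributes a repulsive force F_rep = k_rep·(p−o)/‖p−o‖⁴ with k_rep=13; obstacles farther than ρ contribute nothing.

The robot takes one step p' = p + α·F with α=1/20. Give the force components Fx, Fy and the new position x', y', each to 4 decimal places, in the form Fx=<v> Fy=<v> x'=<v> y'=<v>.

Fx=8.7500 Fy=-3.5000 x'=-9.5625 y'=8.8250

F_att = 3/4·(g−p) = 3/4·(16,-9) = (12.0000,-6.7500)
o1: d²=298 > ρ²=18 → inactive
o2: d²=2 ≤ ρ²=18; F_rep = 13·(-1,1)/2² = (-3.2500,3.2500)
F = F_att + ΣF_rep = (8.7500,-3.5000)
p' = p + 1/20·F = (-9.5625,8.8250)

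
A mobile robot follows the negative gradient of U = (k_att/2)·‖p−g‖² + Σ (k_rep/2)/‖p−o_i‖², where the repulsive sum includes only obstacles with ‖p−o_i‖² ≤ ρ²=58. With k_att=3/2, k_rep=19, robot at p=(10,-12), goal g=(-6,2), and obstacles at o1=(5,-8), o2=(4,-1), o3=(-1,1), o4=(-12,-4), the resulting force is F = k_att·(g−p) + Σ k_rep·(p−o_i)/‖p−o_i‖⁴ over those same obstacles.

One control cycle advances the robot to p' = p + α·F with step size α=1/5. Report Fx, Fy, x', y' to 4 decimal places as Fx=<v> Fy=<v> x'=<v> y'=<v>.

F_att = 3/2·(g−p) = 3/2·(-16,14) = (-24.0000,21.0000)
o1: d²=41 ≤ ρ²=58; F_rep = 19·(5,-4)/41² = (0.0565,-0.0452)
o2: d²=157 > ρ²=58 → inactive
o3: d²=290 > ρ²=58 → inactive
o4: d²=548 > ρ²=58 → inactive
F = F_att + ΣF_rep = (-23.9435,20.9548)
p' = p + 1/5·F = (5.2113,-7.8090)

Fx=-23.9435 Fy=20.9548 x'=5.2113 y'=-7.8090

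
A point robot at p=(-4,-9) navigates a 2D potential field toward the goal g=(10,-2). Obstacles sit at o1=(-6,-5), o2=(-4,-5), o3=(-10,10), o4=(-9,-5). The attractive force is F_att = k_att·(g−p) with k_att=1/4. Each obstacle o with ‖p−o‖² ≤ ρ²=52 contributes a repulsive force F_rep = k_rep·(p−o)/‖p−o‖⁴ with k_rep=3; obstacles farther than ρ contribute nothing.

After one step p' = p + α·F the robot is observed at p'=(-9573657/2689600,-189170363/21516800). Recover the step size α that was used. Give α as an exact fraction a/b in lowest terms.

F_att = 1/4·(g−p) = 1/4·(14,7) = (3.5000,1.7500)
o1: d²=20 ≤ ρ²=52; F_rep = 3·(2,-4)/20² = (0.0150,-0.0300)
o2: d²=16 ≤ ρ²=52; F_rep = 3·(0,-4)/16² = (0.0000,-0.0469)
o3: d²=397 > ρ²=52 → inactive
o4: d²=41 ≤ ρ²=52; F_rep = 3·(5,-4)/41² = (0.0089,-0.0071)
F = F_att + ΣF_rep = (3.5239,1.6660)
Δp = p'−p = (0.4405,0.2082); α = Δx/Fx = (1184743/2689600) / (1184743/336200) = 1/8
check: Δy/Fy = (4480837/21516800) / (4480837/2689600) = 1/8 ✓

α = 1/8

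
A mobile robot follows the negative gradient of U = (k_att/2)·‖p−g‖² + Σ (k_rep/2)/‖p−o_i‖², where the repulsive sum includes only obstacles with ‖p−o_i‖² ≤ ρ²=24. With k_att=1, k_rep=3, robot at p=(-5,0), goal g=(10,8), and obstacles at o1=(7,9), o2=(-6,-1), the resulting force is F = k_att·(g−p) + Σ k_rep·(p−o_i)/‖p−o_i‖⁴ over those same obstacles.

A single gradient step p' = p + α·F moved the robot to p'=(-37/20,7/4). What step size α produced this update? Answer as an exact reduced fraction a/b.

F_att = 1·(g−p) = 1·(15,8) = (15.0000,8.0000)
o1: d²=225 > ρ²=24 → inactive
o2: d²=2 ≤ ρ²=24; F_rep = 3·(1,1)/2² = (0.7500,0.7500)
F = F_att + ΣF_rep = (15.7500,8.7500)
Δp = p'−p = (3.1500,1.7500); α = Δx/Fx = (63/20) / (63/4) = 1/5
check: Δy/Fy = (7/4) / (35/4) = 1/5 ✓

α = 1/5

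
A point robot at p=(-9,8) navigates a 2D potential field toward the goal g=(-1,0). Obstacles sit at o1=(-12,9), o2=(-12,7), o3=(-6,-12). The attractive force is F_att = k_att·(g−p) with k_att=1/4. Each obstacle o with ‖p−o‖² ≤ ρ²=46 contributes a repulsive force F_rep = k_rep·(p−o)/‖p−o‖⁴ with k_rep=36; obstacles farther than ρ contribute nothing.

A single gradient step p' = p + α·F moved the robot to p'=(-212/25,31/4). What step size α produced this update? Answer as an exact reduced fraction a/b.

F_att = 1/4·(g−p) = 1/4·(8,-8) = (2.0000,-2.0000)
o1: d²=10 ≤ ρ²=46; F_rep = 36·(3,-1)/10² = (1.0800,-0.3600)
o2: d²=10 ≤ ρ²=46; F_rep = 36·(3,1)/10² = (1.0800,0.3600)
o3: d²=409 > ρ²=46 → inactive
F = F_att + ΣF_rep = (4.1600,-2.0000)
Δp = p'−p = (0.5200,-0.2500); α = Δx/Fx = (13/25) / (104/25) = 1/8
check: Δy/Fy = (-1/4) / (-2) = 1/8 ✓

α = 1/8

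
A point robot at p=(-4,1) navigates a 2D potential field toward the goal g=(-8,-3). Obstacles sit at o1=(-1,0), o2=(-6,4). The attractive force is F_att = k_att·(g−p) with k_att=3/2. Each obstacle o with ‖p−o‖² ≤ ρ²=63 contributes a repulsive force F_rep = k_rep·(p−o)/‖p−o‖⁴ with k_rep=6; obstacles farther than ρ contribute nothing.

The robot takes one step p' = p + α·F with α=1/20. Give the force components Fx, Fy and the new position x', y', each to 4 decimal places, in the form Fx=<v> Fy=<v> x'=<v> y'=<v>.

F_att = 3/2·(g−p) = 3/2·(-4,-4) = (-6.0000,-6.0000)
o1: d²=10 ≤ ρ²=63; F_rep = 6·(-3,1)/10² = (-0.1800,0.0600)
o2: d²=13 ≤ ρ²=63; F_rep = 6·(2,-3)/13² = (0.0710,-0.1065)
F = F_att + ΣF_rep = (-6.1090,-6.0465)
p' = p + 1/20·F = (-4.3054,0.6977)

Fx=-6.1090 Fy=-6.0465 x'=-4.3054 y'=0.6977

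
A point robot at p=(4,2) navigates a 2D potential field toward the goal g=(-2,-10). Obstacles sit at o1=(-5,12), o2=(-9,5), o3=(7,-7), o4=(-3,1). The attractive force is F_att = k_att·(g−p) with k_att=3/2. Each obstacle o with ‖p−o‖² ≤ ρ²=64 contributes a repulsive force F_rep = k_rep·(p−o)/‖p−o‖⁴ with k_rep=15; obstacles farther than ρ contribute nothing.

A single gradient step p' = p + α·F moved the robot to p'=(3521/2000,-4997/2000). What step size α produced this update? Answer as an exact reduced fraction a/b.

F_att = 3/2·(g−p) = 3/2·(-6,-12) = (-9.0000,-18.0000)
o1: d²=181 > ρ²=64 → inactive
o2: d²=178 > ρ²=64 → inactive
o3: d²=90 > ρ²=64 → inactive
o4: d²=50 ≤ ρ²=64; F_rep = 15·(7,1)/50² = (0.0420,0.0060)
F = F_att + ΣF_rep = (-8.9580,-17.9940)
Δp = p'−p = (-2.2395,-4.4985); α = Δx/Fx = (-4479/2000) / (-4479/500) = 1/4
check: Δy/Fy = (-8997/2000) / (-8997/500) = 1/4 ✓

α = 1/4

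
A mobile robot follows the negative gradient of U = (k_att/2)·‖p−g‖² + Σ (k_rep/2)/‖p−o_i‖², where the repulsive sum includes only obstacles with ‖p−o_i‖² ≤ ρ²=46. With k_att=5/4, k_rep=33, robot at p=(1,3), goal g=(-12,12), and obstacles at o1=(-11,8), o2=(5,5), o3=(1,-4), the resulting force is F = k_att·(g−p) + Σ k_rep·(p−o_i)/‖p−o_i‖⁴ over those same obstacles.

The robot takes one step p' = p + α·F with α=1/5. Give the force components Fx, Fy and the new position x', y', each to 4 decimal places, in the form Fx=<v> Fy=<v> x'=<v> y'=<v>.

Fx=-16.5800 Fy=11.0850 x'=-2.3160 y'=5.2170

F_att = 5/4·(g−p) = 5/4·(-13,9) = (-16.2500,11.2500)
o1: d²=169 > ρ²=46 → inactive
o2: d²=20 ≤ ρ²=46; F_rep = 33·(-4,-2)/20² = (-0.3300,-0.1650)
o3: d²=49 > ρ²=46 → inactive
F = F_att + ΣF_rep = (-16.5800,11.0850)
p' = p + 1/5·F = (-2.3160,5.2170)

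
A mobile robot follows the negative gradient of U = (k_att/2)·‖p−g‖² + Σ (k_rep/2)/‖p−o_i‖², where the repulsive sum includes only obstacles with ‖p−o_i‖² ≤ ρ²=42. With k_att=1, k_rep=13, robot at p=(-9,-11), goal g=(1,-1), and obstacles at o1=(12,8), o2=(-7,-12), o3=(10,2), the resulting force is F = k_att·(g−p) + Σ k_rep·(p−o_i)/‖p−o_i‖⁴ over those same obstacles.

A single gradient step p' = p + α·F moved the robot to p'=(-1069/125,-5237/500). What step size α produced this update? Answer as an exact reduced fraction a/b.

α = 1/20

F_att = 1·(g−p) = 1·(10,10) = (10.0000,10.0000)
o1: d²=802 > ρ²=42 → inactive
o2: d²=5 ≤ ρ²=42; F_rep = 13·(-2,1)/5² = (-1.0400,0.5200)
o3: d²=530 > ρ²=42 → inactive
F = F_att + ΣF_rep = (8.9600,10.5200)
Δp = p'−p = (0.4480,0.5260); α = Δx/Fx = (56/125) / (224/25) = 1/20
check: Δy/Fy = (263/500) / (263/25) = 1/20 ✓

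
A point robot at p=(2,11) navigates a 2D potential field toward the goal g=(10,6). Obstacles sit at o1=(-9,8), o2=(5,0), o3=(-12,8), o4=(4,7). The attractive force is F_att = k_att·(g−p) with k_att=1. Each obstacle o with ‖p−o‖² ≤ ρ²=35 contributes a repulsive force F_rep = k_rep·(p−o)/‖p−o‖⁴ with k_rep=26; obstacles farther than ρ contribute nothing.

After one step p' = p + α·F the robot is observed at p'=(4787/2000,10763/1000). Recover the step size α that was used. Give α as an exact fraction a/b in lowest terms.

F_att = 1·(g−p) = 1·(8,-5) = (8.0000,-5.0000)
o1: d²=130 > ρ²=35 → inactive
o2: d²=130 > ρ²=35 → inactive
o3: d²=205 > ρ²=35 → inactive
o4: d²=20 ≤ ρ²=35; F_rep = 26·(-2,4)/20² = (-0.1300,0.2600)
F = F_att + ΣF_rep = (7.8700,-4.7400)
Δp = p'−p = (0.3935,-0.2370); α = Δx/Fx = (787/2000) / (787/100) = 1/20
check: Δy/Fy = (-237/1000) / (-237/50) = 1/20 ✓

α = 1/20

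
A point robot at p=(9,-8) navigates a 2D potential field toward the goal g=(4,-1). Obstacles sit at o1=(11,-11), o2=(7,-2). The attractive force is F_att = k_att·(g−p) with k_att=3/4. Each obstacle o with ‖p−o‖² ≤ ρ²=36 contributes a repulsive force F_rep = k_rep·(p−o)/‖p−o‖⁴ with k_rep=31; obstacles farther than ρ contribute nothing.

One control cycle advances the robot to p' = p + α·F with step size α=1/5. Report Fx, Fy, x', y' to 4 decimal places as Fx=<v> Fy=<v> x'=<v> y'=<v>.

Fx=-4.1169 Fy=5.8003 x'=8.1766 y'=-6.8399

F_att = 3/4·(g−p) = 3/4·(-5,7) = (-3.7500,5.2500)
o1: d²=13 ≤ ρ²=36; F_rep = 31·(-2,3)/13² = (-0.3669,0.5503)
o2: d²=40 > ρ²=36 → inactive
F = F_att + ΣF_rep = (-4.1169,5.8003)
p' = p + 1/5·F = (8.1766,-6.8399)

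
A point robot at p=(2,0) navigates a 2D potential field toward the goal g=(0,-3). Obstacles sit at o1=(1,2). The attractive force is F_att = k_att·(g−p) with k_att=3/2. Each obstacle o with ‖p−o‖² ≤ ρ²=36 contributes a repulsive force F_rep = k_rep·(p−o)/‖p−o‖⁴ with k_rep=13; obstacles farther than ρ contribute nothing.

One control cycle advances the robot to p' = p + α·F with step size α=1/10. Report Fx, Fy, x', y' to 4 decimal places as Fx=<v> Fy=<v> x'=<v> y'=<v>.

Fx=-2.4800 Fy=-5.5400 x'=1.7520 y'=-0.5540

F_att = 3/2·(g−p) = 3/2·(-2,-3) = (-3.0000,-4.5000)
o1: d²=5 ≤ ρ²=36; F_rep = 13·(1,-2)/5² = (0.5200,-1.0400)
F = F_att + ΣF_rep = (-2.4800,-5.5400)
p' = p + 1/10·F = (1.7520,-0.5540)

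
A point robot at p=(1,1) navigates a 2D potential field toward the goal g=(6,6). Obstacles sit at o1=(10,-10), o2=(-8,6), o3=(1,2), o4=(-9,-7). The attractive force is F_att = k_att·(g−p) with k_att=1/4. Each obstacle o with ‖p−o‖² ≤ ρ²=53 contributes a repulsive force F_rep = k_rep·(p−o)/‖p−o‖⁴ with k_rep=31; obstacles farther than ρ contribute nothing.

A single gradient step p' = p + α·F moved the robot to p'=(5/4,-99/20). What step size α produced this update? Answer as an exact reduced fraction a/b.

α = 1/5

F_att = 1/4·(g−p) = 1/4·(5,5) = (1.2500,1.2500)
o1: d²=202 > ρ²=53 → inactive
o2: d²=106 > ρ²=53 → inactive
o3: d²=1 ≤ ρ²=53; F_rep = 31·(0,-1)/1² = (0.0000,-31.0000)
o4: d²=164 > ρ²=53 → inactive
F = F_att + ΣF_rep = (1.2500,-29.7500)
Δp = p'−p = (0.2500,-5.9500); α = Δx/Fx = (1/4) / (5/4) = 1/5
check: Δy/Fy = (-119/20) / (-119/4) = 1/5 ✓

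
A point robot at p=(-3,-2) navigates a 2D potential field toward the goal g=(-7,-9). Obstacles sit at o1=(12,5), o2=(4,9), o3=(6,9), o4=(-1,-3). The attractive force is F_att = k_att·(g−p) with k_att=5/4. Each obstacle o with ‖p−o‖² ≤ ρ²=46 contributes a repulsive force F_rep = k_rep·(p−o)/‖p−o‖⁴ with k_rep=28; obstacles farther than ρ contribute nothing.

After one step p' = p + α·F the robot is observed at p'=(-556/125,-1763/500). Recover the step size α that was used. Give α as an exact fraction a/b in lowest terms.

α = 1/5

F_att = 5/4·(g−p) = 5/4·(-4,-7) = (-5.0000,-8.7500)
o1: d²=274 > ρ²=46 → inactive
o2: d²=170 > ρ²=46 → inactive
o3: d²=202 > ρ²=46 → inactive
o4: d²=5 ≤ ρ²=46; F_rep = 28·(-2,1)/5² = (-2.2400,1.1200)
F = F_att + ΣF_rep = (-7.2400,-7.6300)
Δp = p'−p = (-1.4480,-1.5260); α = Δx/Fx = (-181/125) / (-181/25) = 1/5
check: Δy/Fy = (-763/500) / (-763/100) = 1/5 ✓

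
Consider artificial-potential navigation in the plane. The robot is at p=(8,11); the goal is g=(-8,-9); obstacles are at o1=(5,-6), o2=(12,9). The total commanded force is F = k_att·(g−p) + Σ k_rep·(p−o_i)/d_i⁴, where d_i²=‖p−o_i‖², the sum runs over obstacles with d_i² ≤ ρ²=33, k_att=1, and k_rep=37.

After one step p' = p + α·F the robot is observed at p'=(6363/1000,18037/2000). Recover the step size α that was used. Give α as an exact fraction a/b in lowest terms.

F_att = 1·(g−p) = 1·(-16,-20) = (-16.0000,-20.0000)
o1: d²=298 > ρ²=33 → inactive
o2: d²=20 ≤ ρ²=33; F_rep = 37·(-4,2)/20² = (-0.3700,0.1850)
F = F_att + ΣF_rep = (-16.3700,-19.8150)
Δp = p'−p = (-1.6370,-1.9815); α = Δx/Fx = (-1637/1000) / (-1637/100) = 1/10
check: Δy/Fy = (-3963/2000) / (-3963/200) = 1/10 ✓

α = 1/10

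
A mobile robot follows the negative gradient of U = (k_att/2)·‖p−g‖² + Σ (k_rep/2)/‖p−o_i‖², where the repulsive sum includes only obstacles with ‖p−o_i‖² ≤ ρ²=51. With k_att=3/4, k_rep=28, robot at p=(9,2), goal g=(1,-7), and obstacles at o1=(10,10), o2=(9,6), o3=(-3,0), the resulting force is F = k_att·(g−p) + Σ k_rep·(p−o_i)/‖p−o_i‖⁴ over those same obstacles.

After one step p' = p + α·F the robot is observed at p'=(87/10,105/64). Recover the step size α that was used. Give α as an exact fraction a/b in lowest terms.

F_att = 3/4·(g−p) = 3/4·(-8,-9) = (-6.0000,-6.7500)
o1: d²=65 > ρ²=51 → inactive
o2: d²=16 ≤ ρ²=51; F_rep = 28·(0,-4)/16² = (0.0000,-0.4375)
o3: d²=148 > ρ²=51 → inactive
F = F_att + ΣF_rep = (-6.0000,-7.1875)
Δp = p'−p = (-0.3000,-0.3594); α = Δx/Fx = (-3/10) / (-6) = 1/20
check: Δy/Fy = (-23/64) / (-115/16) = 1/20 ✓

α = 1/20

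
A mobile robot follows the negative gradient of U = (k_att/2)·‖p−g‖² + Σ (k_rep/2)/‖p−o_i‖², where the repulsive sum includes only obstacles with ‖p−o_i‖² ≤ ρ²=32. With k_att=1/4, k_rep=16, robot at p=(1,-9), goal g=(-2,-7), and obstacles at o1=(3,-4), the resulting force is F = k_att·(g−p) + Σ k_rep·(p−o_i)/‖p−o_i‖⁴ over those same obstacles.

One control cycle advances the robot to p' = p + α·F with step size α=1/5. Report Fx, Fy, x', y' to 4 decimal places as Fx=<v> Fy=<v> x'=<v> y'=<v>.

Fx=-0.7880 Fy=0.4049 x'=0.8424 y'=-8.9190

F_att = 1/4·(g−p) = 1/4·(-3,2) = (-0.7500,0.5000)
o1: d²=29 ≤ ρ²=32; F_rep = 16·(-2,-5)/29² = (-0.0380,-0.0951)
F = F_att + ΣF_rep = (-0.7880,0.4049)
p' = p + 1/5·F = (0.8424,-8.9190)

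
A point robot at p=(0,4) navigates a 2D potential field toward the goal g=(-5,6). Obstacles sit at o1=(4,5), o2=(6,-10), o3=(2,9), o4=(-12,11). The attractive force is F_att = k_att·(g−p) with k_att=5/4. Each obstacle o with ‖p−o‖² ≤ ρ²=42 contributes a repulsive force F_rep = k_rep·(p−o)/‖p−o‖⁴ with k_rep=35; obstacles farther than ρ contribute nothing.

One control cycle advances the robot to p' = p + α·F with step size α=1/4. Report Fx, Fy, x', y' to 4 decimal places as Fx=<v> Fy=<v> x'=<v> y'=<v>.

F_att = 5/4·(g−p) = 5/4·(-5,2) = (-6.2500,2.5000)
o1: d²=17 ≤ ρ²=42; F_rep = 35·(-4,-1)/17² = (-0.4844,-0.1211)
o2: d²=232 > ρ²=42 → inactive
o3: d²=29 ≤ ρ²=42; F_rep = 35·(-2,-5)/29² = (-0.0832,-0.2081)
o4: d²=193 > ρ²=42 → inactive
F = F_att + ΣF_rep = (-6.8177,2.1708)
p' = p + 1/4·F = (-1.7044,4.5427)

Fx=-6.8177 Fy=2.1708 x'=-1.7044 y'=4.5427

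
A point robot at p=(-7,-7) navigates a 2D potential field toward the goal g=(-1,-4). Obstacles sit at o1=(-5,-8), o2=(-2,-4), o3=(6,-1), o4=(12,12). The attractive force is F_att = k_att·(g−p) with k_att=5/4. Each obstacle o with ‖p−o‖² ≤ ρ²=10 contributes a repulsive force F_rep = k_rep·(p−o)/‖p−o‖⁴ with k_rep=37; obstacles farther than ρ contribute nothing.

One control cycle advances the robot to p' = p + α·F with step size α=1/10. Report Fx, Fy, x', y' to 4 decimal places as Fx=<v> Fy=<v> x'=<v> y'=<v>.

Fx=4.5400 Fy=5.2300 x'=-6.5460 y'=-6.4770

F_att = 5/4·(g−p) = 5/4·(6,3) = (7.5000,3.7500)
o1: d²=5 ≤ ρ²=10; F_rep = 37·(-2,1)/5² = (-2.9600,1.4800)
o2: d²=34 > ρ²=10 → inactive
o3: d²=205 > ρ²=10 → inactive
o4: d²=722 > ρ²=10 → inactive
F = F_att + ΣF_rep = (4.5400,5.2300)
p' = p + 1/10·F = (-6.5460,-6.4770)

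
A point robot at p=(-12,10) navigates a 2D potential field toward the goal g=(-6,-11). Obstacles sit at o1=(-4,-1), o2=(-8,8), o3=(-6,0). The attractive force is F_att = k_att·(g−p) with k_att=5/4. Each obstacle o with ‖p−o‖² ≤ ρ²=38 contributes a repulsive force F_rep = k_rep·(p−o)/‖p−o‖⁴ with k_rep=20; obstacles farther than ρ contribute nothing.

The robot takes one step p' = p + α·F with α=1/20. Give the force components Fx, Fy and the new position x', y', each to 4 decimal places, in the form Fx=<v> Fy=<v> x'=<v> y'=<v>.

Fx=7.3000 Fy=-26.1500 x'=-11.6350 y'=8.6925

F_att = 5/4·(g−p) = 5/4·(6,-21) = (7.5000,-26.2500)
o1: d²=185 > ρ²=38 → inactive
o2: d²=20 ≤ ρ²=38; F_rep = 20·(-4,2)/20² = (-0.2000,0.1000)
o3: d²=136 > ρ²=38 → inactive
F = F_att + ΣF_rep = (7.3000,-26.1500)
p' = p + 1/20·F = (-11.6350,8.6925)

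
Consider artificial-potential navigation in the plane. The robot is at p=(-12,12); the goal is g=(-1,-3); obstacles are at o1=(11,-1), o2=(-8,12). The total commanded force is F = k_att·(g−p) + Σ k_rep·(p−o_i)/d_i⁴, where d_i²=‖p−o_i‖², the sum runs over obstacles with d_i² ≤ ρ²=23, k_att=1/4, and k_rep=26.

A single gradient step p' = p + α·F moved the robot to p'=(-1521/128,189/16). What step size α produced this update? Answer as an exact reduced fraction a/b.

F_att = 1/4·(g−p) = 1/4·(11,-15) = (2.7500,-3.7500)
o1: d²=698 > ρ²=23 → inactive
o2: d²=16 ≤ ρ²=23; F_rep = 26·(-4,0)/16² = (-0.4062,0.0000)
F = F_att + ΣF_rep = (2.3438,-3.7500)
Δp = p'−p = (0.1172,-0.1875); α = Δx/Fx = (15/128) / (75/32) = 1/20
check: Δy/Fy = (-3/16) / (-15/4) = 1/20 ✓

α = 1/20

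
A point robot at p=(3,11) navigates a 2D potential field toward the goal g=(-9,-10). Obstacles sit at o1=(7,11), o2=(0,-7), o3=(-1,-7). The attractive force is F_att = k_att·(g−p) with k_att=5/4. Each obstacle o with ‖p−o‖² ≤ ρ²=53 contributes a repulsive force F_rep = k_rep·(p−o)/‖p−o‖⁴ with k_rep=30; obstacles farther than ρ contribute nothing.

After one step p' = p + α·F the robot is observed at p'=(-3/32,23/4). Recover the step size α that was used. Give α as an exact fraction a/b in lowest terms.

α = 1/5

F_att = 5/4·(g−p) = 5/4·(-12,-21) = (-15.0000,-26.2500)
o1: d²=16 ≤ ρ²=53; F_rep = 30·(-4,0)/16² = (-0.4688,0.0000)
o2: d²=333 > ρ²=53 → inactive
o3: d²=340 > ρ²=53 → inactive
F = F_att + ΣF_rep = (-15.4688,-26.2500)
Δp = p'−p = (-3.0938,-5.2500); α = Δx/Fx = (-99/32) / (-495/32) = 1/5
check: Δy/Fy = (-21/4) / (-105/4) = 1/5 ✓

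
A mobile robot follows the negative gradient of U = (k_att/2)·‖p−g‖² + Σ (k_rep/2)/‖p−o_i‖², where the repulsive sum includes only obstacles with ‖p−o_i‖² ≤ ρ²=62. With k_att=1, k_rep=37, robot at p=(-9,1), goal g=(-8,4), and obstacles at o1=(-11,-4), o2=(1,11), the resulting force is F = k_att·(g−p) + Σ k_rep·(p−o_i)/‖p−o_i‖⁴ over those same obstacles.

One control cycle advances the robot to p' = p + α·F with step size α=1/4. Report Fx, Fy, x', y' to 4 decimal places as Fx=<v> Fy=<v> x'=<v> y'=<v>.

Fx=1.0880 Fy=3.2200 x'=-8.7280 y'=1.8050

F_att = 1·(g−p) = 1·(1,3) = (1.0000,3.0000)
o1: d²=29 ≤ ρ²=62; F_rep = 37·(2,5)/29² = (0.0880,0.2200)
o2: d²=200 > ρ²=62 → inactive
F = F_att + ΣF_rep = (1.0880,3.2200)
p' = p + 1/4·F = (-8.7280,1.8050)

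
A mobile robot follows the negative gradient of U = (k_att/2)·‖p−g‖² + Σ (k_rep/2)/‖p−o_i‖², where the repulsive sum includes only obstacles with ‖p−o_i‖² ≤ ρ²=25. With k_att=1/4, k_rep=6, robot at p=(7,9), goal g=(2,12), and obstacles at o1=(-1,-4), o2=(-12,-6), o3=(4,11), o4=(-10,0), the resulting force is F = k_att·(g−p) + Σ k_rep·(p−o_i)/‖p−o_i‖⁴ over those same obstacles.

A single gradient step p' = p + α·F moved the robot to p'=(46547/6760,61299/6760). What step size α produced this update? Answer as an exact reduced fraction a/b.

α = 1/10

F_att = 1/4·(g−p) = 1/4·(-5,3) = (-1.2500,0.7500)
o1: d²=233 > ρ²=25 → inactive
o2: d²=586 > ρ²=25 → inactive
o3: d²=13 ≤ ρ²=25; F_rep = 6·(3,-2)/13² = (0.1065,-0.0710)
o4: d²=370 > ρ²=25 → inactive
F = F_att + ΣF_rep = (-1.1435,0.6790)
Δp = p'−p = (-0.1143,0.0679); α = Δx/Fx = (-773/6760) / (-773/676) = 1/10
check: Δy/Fy = (459/6760) / (459/676) = 1/10 ✓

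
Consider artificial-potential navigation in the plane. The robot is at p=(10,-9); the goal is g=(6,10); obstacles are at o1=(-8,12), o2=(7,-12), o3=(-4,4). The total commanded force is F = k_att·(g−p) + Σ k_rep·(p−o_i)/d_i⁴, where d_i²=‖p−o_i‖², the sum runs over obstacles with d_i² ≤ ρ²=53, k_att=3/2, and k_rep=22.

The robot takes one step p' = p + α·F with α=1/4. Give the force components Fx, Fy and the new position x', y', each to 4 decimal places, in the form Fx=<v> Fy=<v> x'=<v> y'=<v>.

Fx=-5.7963 Fy=28.7037 x'=8.5509 y'=-1.8241

F_att = 3/2·(g−p) = 3/2·(-4,19) = (-6.0000,28.5000)
o1: d²=765 > ρ²=53 → inactive
o2: d²=18 ≤ ρ²=53; F_rep = 22·(3,3)/18² = (0.2037,0.2037)
o3: d²=365 > ρ²=53 → inactive
F = F_att + ΣF_rep = (-5.7963,28.7037)
p' = p + 1/4·F = (8.5509,-1.8241)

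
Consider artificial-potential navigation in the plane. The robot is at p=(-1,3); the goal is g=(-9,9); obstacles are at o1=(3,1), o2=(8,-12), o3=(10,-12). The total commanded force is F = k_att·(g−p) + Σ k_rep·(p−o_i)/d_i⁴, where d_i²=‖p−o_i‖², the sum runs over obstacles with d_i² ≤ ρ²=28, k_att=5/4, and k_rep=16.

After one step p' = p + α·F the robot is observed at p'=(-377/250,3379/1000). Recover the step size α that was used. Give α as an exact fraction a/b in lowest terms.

α = 1/20

F_att = 5/4·(g−p) = 5/4·(-8,6) = (-10.0000,7.5000)
o1: d²=20 ≤ ρ²=28; F_rep = 16·(-4,2)/20² = (-0.1600,0.0800)
o2: d²=306 > ρ²=28 → inactive
o3: d²=346 > ρ²=28 → inactive
F = F_att + ΣF_rep = (-10.1600,7.5800)
Δp = p'−p = (-0.5080,0.3790); α = Δx/Fx = (-127/250) / (-254/25) = 1/20
check: Δy/Fy = (379/1000) / (379/50) = 1/20 ✓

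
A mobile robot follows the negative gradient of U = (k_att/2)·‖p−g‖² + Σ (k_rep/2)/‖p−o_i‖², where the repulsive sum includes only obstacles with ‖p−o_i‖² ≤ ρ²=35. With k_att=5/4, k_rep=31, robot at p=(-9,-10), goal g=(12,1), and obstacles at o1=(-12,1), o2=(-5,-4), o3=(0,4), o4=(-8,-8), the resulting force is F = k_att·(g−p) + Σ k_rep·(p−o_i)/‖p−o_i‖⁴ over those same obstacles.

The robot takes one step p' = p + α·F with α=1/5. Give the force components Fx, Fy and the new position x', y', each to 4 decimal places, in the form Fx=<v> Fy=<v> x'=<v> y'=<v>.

F_att = 5/4·(g−p) = 5/4·(21,11) = (26.2500,13.7500)
o1: d²=130 > ρ²=35 → inactive
o2: d²=52 > ρ²=35 → inactive
o3: d²=277 > ρ²=35 → inactive
o4: d²=5 ≤ ρ²=35; F_rep = 31·(-1,-2)/5² = (-1.2400,-2.4800)
F = F_att + ΣF_rep = (25.0100,11.2700)
p' = p + 1/5·F = (-3.9980,-7.7460)

Fx=25.0100 Fy=11.2700 x'=-3.9980 y'=-7.7460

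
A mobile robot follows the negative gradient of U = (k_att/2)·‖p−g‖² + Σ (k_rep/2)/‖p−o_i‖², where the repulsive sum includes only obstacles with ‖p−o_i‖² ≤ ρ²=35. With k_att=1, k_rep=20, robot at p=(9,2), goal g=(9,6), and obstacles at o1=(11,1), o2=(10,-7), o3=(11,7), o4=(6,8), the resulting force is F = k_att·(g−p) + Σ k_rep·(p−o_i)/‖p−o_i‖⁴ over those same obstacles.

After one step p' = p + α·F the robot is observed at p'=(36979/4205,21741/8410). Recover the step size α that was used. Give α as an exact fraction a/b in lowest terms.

F_att = 1·(g−p) = 1·(0,4) = (0.0000,4.0000)
o1: d²=5 ≤ ρ²=35; F_rep = 20·(-2,1)/5² = (-1.6000,0.8000)
o2: d²=82 > ρ²=35 → inactive
o3: d²=29 ≤ ρ²=35; F_rep = 20·(-2,-5)/29² = (-0.0476,-0.1189)
o4: d²=45 > ρ²=35 → inactive
F = F_att + ΣF_rep = (-1.6476,4.6811)
Δp = p'−p = (-0.2059,0.5851); α = Δx/Fx = (-866/4205) / (-6928/4205) = 1/8
check: Δy/Fy = (4921/8410) / (19684/4205) = 1/8 ✓

α = 1/8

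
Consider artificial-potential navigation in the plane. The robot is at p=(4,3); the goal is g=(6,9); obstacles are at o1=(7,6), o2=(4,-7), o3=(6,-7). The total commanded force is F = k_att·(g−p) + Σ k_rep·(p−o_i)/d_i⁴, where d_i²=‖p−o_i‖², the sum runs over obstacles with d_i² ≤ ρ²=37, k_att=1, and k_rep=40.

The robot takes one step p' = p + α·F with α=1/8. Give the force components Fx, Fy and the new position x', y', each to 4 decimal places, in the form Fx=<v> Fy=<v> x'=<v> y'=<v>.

F_att = 1·(g−p) = 1·(2,6) = (2.0000,6.0000)
o1: d²=18 ≤ ρ²=37; F_rep = 40·(-3,-3)/18² = (-0.3704,-0.3704)
o2: d²=100 > ρ²=37 → inactive
o3: d²=104 > ρ²=37 → inactive
F = F_att + ΣF_rep = (1.6296,5.6296)
p' = p + 1/8·F = (4.2037,3.7037)

Fx=1.6296 Fy=5.6296 x'=4.2037 y'=3.7037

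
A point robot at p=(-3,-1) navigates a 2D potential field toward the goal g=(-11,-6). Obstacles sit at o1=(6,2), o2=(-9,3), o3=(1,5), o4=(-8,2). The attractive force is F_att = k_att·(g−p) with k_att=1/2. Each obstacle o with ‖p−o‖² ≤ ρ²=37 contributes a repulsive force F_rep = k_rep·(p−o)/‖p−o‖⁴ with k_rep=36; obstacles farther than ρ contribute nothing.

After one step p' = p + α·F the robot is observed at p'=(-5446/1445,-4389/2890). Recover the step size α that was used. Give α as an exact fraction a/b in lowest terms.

α = 1/5

F_att = 1/2·(g−p) = 1/2·(-8,-5) = (-4.0000,-2.5000)
o1: d²=90 > ρ²=37 → inactive
o2: d²=52 > ρ²=37 → inactive
o3: d²=52 > ρ²=37 → inactive
o4: d²=34 ≤ ρ²=37; F_rep = 36·(5,-3)/34² = (0.1557,-0.0934)
F = F_att + ΣF_rep = (-3.8443,-2.5934)
Δp = p'−p = (-0.7689,-0.5187); α = Δx/Fx = (-1111/1445) / (-1111/289) = 1/5
check: Δy/Fy = (-1499/2890) / (-1499/578) = 1/5 ✓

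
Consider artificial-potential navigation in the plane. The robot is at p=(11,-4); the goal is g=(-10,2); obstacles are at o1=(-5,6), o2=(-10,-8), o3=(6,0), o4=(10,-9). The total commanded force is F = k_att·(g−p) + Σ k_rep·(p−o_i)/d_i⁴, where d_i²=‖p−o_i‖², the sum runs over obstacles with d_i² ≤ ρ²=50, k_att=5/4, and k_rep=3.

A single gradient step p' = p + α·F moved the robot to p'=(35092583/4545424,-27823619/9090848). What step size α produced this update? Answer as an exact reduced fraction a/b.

F_att = 5/4·(g−p) = 5/4·(-21,6) = (-26.2500,7.5000)
o1: d²=356 > ρ²=50 → inactive
o2: d²=457 > ρ²=50 → inactive
o3: d²=41 ≤ ρ²=50; F_rep = 3·(5,-4)/41² = (0.0089,-0.0071)
o4: d²=26 ≤ ρ²=50; F_rep = 3·(1,5)/26² = (0.0044,0.0222)
F = F_att + ΣF_rep = (-26.2366,7.5151)
Δp = p'−p = (-3.2796,0.9394); α = Δx/Fx = (-14907081/4545424) / (-14907081/568178) = 1/8
check: Δy/Fy = (8539773/9090848) / (8539773/1136356) = 1/8 ✓

α = 1/8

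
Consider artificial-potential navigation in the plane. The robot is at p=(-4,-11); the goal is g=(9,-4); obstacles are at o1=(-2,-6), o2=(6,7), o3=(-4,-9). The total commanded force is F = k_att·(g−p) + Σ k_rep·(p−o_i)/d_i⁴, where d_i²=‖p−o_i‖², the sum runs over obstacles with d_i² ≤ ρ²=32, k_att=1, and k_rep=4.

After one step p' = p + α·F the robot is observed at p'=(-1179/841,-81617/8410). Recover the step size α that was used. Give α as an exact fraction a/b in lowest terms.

α = 1/5

F_att = 1·(g−p) = 1·(13,7) = (13.0000,7.0000)
o1: d²=29 ≤ ρ²=32; F_rep = 4·(-2,-5)/29² = (-0.0095,-0.0238)
o2: d²=424 > ρ²=32 → inactive
o3: d²=4 ≤ ρ²=32; F_rep = 4·(0,-2)/4² = (0.0000,-0.5000)
F = F_att + ΣF_rep = (12.9905,6.4762)
Δp = p'−p = (2.5981,1.2952); α = Δx/Fx = (2185/841) / (10925/841) = 1/5
check: Δy/Fy = (10893/8410) / (10893/1682) = 1/5 ✓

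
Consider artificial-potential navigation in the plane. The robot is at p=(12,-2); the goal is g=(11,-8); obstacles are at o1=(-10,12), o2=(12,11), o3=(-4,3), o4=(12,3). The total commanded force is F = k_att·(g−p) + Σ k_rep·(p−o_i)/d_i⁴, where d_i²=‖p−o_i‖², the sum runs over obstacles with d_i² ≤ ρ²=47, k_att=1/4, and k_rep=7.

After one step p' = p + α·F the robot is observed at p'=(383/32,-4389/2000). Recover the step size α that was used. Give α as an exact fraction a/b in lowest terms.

F_att = 1/4·(g−p) = 1/4·(-1,-6) = (-0.2500,-1.5000)
o1: d²=680 > ρ²=47 → inactive
o2: d²=169 > ρ²=47 → inactive
o3: d²=281 > ρ²=47 → inactive
o4: d²=25 ≤ ρ²=47; F_rep = 7·(0,-5)/25² = (0.0000,-0.0560)
F = F_att + ΣF_rep = (-0.2500,-1.5560)
Δp = p'−p = (-0.0312,-0.1945); α = Δx/Fx = (-1/32) / (-1/4) = 1/8
check: Δy/Fy = (-389/2000) / (-389/250) = 1/8 ✓

α = 1/8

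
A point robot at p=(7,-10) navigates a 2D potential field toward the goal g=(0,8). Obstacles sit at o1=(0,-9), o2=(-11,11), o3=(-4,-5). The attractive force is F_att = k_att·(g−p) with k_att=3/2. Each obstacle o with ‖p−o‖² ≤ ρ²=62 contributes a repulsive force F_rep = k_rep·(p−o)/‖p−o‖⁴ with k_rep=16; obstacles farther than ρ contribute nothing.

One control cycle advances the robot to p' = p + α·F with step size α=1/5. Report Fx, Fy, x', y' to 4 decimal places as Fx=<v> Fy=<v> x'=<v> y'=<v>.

F_att = 3/2·(g−p) = 3/2·(-7,18) = (-10.5000,27.0000)
o1: d²=50 ≤ ρ²=62; F_rep = 16·(7,-1)/50² = (0.0448,-0.0064)
o2: d²=765 > ρ²=62 → inactive
o3: d²=146 > ρ²=62 → inactive
F = F_att + ΣF_rep = (-10.4552,26.9936)
p' = p + 1/5·F = (4.9090,-4.6013)

Fx=-10.4552 Fy=26.9936 x'=4.9090 y'=-4.6013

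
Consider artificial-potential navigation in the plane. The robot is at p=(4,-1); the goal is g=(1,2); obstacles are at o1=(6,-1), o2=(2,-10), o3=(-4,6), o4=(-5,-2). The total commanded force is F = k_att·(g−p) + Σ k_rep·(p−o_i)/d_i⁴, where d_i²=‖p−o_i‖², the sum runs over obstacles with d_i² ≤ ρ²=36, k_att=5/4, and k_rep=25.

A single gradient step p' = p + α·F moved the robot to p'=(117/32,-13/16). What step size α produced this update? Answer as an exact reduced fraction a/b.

F_att = 5/4·(g−p) = 5/4·(-3,3) = (-3.7500,3.7500)
o1: d²=4 ≤ ρ²=36; F_rep = 25·(-2,0)/4² = (-3.1250,0.0000)
o2: d²=85 > ρ²=36 → inactive
o3: d²=113 > ρ²=36 → inactive
o4: d²=82 > ρ²=36 → inactive
F = F_att + ΣF_rep = (-6.8750,3.7500)
Δp = p'−p = (-0.3438,0.1875); α = Δx/Fx = (-11/32) / (-55/8) = 1/20
check: Δy/Fy = (3/16) / (15/4) = 1/20 ✓

α = 1/20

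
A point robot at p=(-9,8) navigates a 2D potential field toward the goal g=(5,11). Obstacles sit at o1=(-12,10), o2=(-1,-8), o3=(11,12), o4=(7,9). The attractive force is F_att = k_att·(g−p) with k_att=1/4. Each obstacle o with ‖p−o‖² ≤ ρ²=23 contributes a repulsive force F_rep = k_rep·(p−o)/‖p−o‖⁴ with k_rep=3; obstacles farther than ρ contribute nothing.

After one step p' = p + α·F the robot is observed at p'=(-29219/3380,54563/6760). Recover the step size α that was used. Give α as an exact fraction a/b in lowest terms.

α = 1/10

F_att = 1/4·(g−p) = 1/4·(14,3) = (3.5000,0.7500)
o1: d²=13 ≤ ρ²=23; F_rep = 3·(3,-2)/13² = (0.0533,-0.0355)
o2: d²=320 > ρ²=23 → inactive
o3: d²=416 > ρ²=23 → inactive
o4: d²=257 > ρ²=23 → inactive
F = F_att + ΣF_rep = (3.5533,0.7145)
Δp = p'−p = (0.3553,0.0714); α = Δx/Fx = (1201/3380) / (1201/338) = 1/10
check: Δy/Fy = (483/6760) / (483/676) = 1/10 ✓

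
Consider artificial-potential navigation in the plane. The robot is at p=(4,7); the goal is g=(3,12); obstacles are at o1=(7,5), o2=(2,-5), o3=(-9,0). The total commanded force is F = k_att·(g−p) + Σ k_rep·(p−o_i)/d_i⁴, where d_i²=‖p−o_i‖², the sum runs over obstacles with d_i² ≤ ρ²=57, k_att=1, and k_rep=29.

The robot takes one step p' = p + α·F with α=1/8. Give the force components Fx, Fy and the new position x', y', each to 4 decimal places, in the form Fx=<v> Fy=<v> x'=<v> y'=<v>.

Fx=-1.5148 Fy=5.3432 x'=3.8107 y'=7.6679

F_att = 1·(g−p) = 1·(-1,5) = (-1.0000,5.0000)
o1: d²=13 ≤ ρ²=57; F_rep = 29·(-3,2)/13² = (-0.5148,0.3432)
o2: d²=148 > ρ²=57 → inactive
o3: d²=218 > ρ²=57 → inactive
F = F_att + ΣF_rep = (-1.5148,5.3432)
p' = p + 1/8·F = (3.8107,7.6679)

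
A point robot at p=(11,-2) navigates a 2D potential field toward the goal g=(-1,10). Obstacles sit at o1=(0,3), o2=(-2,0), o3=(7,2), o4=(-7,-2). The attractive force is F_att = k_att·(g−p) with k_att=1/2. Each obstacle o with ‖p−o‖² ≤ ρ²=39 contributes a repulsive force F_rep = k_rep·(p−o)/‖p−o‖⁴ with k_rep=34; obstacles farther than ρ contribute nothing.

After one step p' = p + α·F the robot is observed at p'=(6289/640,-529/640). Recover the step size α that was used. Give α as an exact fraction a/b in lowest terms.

α = 1/5

F_att = 1/2·(g−p) = 1/2·(-12,12) = (-6.0000,6.0000)
o1: d²=146 > ρ²=39 → inactive
o2: d²=173 > ρ²=39 → inactive
o3: d²=32 ≤ ρ²=39; F_rep = 34·(4,-4)/32² = (0.1328,-0.1328)
o4: d²=324 > ρ²=39 → inactive
F = F_att + ΣF_rep = (-5.8672,5.8672)
Δp = p'−p = (-1.1734,1.1734); α = Δx/Fx = (-751/640) / (-751/128) = 1/5
check: Δy/Fy = (751/640) / (751/128) = 1/5 ✓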